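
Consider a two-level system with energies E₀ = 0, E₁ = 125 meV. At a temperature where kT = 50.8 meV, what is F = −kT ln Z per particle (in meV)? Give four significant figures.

Eᵢ/kT = 0, 2.46063.
Z = Σ e^(−Eᵢ/kT) = e^(−0) + e^(−2.46063) = 1.00000 + 0.0853811 = 1.08538.
F = −kT ln Z = −50.8 × ln(1.08538) = −50.8 × 0.0819302 = -4.162 meV.

-4.162 meV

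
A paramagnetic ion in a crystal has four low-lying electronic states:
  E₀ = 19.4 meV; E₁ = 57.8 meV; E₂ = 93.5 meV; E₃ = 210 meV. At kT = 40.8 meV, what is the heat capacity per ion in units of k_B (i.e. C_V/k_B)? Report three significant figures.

0.491

Eᵢ/kT = 0.47549, 1.4167, 2.2917, 5.1471.
Z = Σ e^(−Eᵢ/kT) = e^(−0.47549) + e^(−1.4167) + e^(−2.2917) + e^(−5.1471) = 0.62158 + 0.24251 + 0.10109 + 0.0058162 = 0.97100.
⟨E⟩ = 37.847 meV, ⟨E²⟩ = 2249.6 meV².
C_V/k_B = (⟨E²⟩ − ⟨E⟩²)/(kT)² = (2249.6 − 1432.4)/1664.6 = 0.491.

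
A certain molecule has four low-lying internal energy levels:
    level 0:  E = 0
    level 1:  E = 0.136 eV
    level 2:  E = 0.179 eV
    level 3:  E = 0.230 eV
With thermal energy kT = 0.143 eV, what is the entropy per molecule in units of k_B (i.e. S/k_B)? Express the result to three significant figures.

1.19

Eᵢ/kT = 0, 0.95105, 1.2517, 1.6084.
Z = Σ e^(−Eᵢ/kT) = e^(−0) + e^(−0.95105) + e^(−1.2517) + e^(−1.6084) = 1.0000 + 0.38634 + 0.28602 + 0.20021 = 1.8726.
⟨E⟩ = Σ EᵢPᵢ = 0.079989 eV.
S/k_B = ln Z + ⟨E⟩/kT = ln(1.8726) + 0.079989/0.143 = 0.62733 + 0.55936 = 1.19.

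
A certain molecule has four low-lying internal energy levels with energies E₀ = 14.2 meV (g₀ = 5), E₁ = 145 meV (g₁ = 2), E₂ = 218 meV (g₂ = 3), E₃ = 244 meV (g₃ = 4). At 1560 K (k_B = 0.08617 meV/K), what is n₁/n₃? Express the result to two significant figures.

1.0

k_BT = 0.08617 × 1560 K = 134.4 meV.
n₁/n₃ = (g₁/g₃) exp[−(E₁−E₃)/kT] = (2/4) × exp(−(-99 meV)/(134.4 meV)) = (2/4) × exp(0.7366) = 1.0.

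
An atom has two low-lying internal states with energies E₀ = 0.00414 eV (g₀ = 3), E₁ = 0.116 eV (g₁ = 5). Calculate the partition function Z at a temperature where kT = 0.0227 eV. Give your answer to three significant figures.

Eᵢ/kT = 0.18238, 5.1101.
Z = Σ gᵢe^(−Eᵢ/kT) = 3·e^(−0.18238) + 5·e^(−5.1101) = 2.4999 + 0.030177 = 2.5301.

Z = 2.53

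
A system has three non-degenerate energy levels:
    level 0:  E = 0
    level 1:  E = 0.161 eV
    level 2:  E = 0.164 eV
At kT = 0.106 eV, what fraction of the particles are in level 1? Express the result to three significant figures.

0.153

Eᵢ/kT = 0, 1.5189, 1.5472.
Z = Σ e^(−Eᵢ/kT) = e^(−0) + e^(−1.5189) + e^(−1.5472) = 1.0000 + 0.21895 + 0.21284 = 1.4318.
P₁ = e^(−E₁/kT) / Z = 0.21895/1.4318 = 0.153.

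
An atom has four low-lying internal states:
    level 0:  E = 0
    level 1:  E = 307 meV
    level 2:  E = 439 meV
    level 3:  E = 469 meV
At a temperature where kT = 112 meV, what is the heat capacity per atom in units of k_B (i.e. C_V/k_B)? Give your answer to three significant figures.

Eᵢ/kT = 0, 2.7411, 3.9196, 4.1875.
Z = Σ e^(−Eᵢ/kT) = e^(−0) + e^(−2.7411) + e^(−3.9196) + e^(−4.1875) = 1.0000 + 0.064499 + 0.019849 + 0.015184 = 1.0995.
⟨E⟩ = 32.411 meV, ⟨E²⟩ = 12046 meV².
C_V/k_B = (⟨E²⟩ − ⟨E⟩²)/(kT)² = (12046 − 1050.5)/12544 = 0.877.

0.877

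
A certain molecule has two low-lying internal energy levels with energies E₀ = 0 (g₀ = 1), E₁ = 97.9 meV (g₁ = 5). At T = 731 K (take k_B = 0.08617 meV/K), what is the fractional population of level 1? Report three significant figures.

0.514

k_BT = 0.08617 × 731 K = 62.990 meV.
Eᵢ/kT = 0, 1.5542.
Z = Σ gᵢe^(−Eᵢ/kT) = 1·e^(−0) + 5·e^(−1.5542) = 1.0000 + 1.0568 = 2.0568.
P₁ = g₁ e^(−E₁/kT) / Z = 1.0568/2.0568 = 0.514.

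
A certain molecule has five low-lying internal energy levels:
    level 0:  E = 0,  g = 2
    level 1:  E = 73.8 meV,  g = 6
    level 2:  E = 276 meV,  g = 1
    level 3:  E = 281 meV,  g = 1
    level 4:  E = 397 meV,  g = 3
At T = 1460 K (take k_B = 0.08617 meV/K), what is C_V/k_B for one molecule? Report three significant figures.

k_BT = 0.08617 × 1460 K = 125.81 meV.
Eᵢ/kT = 0, 0.58660, 2.1938, 2.2335, 3.1556.
Z = Σ gᵢe^(−Eᵢ/kT) = 2·e^(−0) + 6·e^(−0.58660) + 1·e^(−2.1938) + 1·e^(−2.2335) + 3·e^(−3.1556) = 2.0000 + 3.3373 + 0.11149 + 0.10715 + 0.12784 = 5.6838.
⟨E⟩ = 62.973 meV, ⟨E²⟩ = 9725.7 meV².
C_V/k_B = (⟨E²⟩ − ⟨E⟩²)/(kT)² = (9725.7 − 3965.6)/15828 = 0.364.

0.364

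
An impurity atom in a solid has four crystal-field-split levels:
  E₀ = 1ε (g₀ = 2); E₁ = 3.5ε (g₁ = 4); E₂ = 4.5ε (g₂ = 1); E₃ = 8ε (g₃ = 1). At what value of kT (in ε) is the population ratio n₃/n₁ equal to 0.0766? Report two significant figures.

3.8 ε

n₃/n₁ = (g₃/g₁) exp[−(E₃−E₁)/kT] = 0.0766.
⇒ (E₃−E₁)/kT = ln((1/4)/0.0766) = ln(3.264) = 1.183.
kT = 4.5ε / 1.183 = 3.8 ε.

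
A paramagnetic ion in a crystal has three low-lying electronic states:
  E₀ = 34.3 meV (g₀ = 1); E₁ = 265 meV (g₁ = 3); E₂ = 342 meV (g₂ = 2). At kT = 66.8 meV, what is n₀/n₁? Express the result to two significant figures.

n₀/n₁ = (g₀/g₁) exp[−(E₀−E₁)/kT] = (1/3) × exp(−(-230.7 meV)/(66.8 meV)) = (1/3) × exp(3.454) = 11.

11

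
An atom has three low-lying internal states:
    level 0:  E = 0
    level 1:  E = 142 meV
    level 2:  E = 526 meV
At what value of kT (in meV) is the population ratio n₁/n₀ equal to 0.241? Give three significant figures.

n₁/n₀ = exp[−(E₁−E₀)/kT] = 0.241.
⇒ (E₁−E₀)/kT = ln(1/0.241) = ln(4.1494) = 1.4230.
kT = 142 meV / 1.4230 = 99.8 meV.

99.8 meV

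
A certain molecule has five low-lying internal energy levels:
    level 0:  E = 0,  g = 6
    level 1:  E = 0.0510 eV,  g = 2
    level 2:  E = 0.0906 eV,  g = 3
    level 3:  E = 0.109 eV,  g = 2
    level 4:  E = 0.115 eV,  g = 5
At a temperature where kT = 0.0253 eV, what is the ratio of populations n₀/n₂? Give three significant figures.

n₀/n₂ = (g₀/g₂) exp[−(E₀−E₂)/kT] = (6/3) × exp(−(-0.0906 eV)/(0.0253 eV)) = (6/3) × exp(3.5810) = 71.8.

71.8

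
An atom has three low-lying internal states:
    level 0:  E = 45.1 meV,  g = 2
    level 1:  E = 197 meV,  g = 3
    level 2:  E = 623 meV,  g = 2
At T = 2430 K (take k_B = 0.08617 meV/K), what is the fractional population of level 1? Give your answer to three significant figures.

k_BT = 0.08617 × 2430 K = 209.39 meV.
Eᵢ/kT = 0.21539, 0.94083, 2.9753.
Z = Σ gᵢe^(−Eᵢ/kT) = 2·e^(−0.21539) + 3·e^(−0.94083) + 2·e^(−2.9753) = 1.6125 + 1.1709 + 0.10206 = 2.8855.
P₁ = g₁ e^(−E₁/kT) / Z = 1.1709/2.8855 = 0.406.

0.406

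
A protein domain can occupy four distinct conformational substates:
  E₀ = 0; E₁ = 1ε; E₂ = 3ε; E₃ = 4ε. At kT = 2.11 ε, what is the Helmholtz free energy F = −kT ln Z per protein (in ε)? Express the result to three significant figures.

Eᵢ/kT = 0, 0.47393, 1.4218, 1.8957.
Z = Σ e^(−Eᵢ/kT) = e^(−0) + e^(−0.47393) + e^(−1.4218) + e^(−1.8957) = 1.0000 + 0.62255 + 0.24128 + 0.15021 = 2.0140.
F = −kT ln Z = −2.11 × ln(2.0140) = −2.11 × 0.70012 = -1.48 ε.

-1.48 ε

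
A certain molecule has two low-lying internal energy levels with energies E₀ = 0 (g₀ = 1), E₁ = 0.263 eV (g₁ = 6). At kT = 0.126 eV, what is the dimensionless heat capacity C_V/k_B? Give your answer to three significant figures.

1.07

Eᵢ/kT = 0, 2.0873.
Z = Σ gᵢe^(−Eᵢ/kT) = 1·e^(−0) + 6·e^(−2.0873) = 1.0000 + 0.74413 = 1.7441.
⟨E⟩ = 0.11221 eV, ⟨E²⟩ = 0.029511 eV².
C_V/k_B = (⟨E²⟩ − ⟨E⟩²)/(kT)² = (0.029511 − 0.012591)/0.015876 = 1.07.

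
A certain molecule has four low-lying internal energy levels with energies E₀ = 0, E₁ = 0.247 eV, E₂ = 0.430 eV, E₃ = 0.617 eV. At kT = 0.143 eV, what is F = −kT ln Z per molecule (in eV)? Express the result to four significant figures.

-0.03083 eV

Eᵢ/kT = 0, 1.72727, 3.00699, 4.31469.
Z = Σ e^(−Eᵢ/kT) = e^(−0) + e^(−1.72727) + e^(−3.00699) + e^(−4.31469) = 1.00000 + 0.177769 + 0.0494403 + 0.0133707 = 1.24058.
F = −kT ln Z = −0.143 × ln(1.24058) = −0.143 × 0.215579 = -0.03083 eV.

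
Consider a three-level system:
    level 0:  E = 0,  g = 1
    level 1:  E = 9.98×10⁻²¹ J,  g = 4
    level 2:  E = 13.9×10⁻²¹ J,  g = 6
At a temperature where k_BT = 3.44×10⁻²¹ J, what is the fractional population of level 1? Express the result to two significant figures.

0.17

Eᵢ/kT = 0, 2.901, 4.041.
Z = Σ gᵢe^(−Eᵢ/kT) = 1·e^(−0) + 4·e^(−2.901) + 6·e^(−4.041) = 1.000 + 0.2199 + 0.1055 = 1.325.
P₁ = g₁ e^(−E₁/kT) / Z = 0.2199/1.325 = 0.17.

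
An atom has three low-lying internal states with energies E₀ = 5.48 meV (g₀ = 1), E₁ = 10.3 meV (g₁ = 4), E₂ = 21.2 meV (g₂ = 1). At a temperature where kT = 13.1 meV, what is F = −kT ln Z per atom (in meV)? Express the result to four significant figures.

Eᵢ/kT = 0.418321, 0.786260, 1.61832.
Z = Σ gᵢe^(−Eᵢ/kT) = 1·e^(−0.418321) + 4·e^(−0.786260) + 1·e^(−1.61832) = 0.658151 + 1.82218 + 0.198231 = 2.67856.
F = −kT ln Z = −13.1 × ln(2.67856) = −13.1 × 0.985279 = -12.91 meV.

-12.91 meV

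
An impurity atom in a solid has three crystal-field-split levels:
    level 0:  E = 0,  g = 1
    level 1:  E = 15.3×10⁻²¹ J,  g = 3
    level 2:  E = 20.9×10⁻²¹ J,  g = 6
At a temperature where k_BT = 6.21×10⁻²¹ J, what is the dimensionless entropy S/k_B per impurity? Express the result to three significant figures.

1.29

Eᵢ/kT = 0, 2.4638, 3.3655.
Z = Σ gᵢe^(−Eᵢ/kT) = 1·e^(−0) + 3·e^(−2.4638) + 6·e^(−3.3655) = 1.0000 + 0.25533 + 0.20727 = 1.4626.
⟨E⟩ = Σ EᵢPᵢ = 5.6328 ×10⁻²¹ J.
S/k_B = ln Z + ⟨E⟩/kT = ln(1.4626) + 5.6328/6.21 = 0.38022 + 0.90705 = 1.29.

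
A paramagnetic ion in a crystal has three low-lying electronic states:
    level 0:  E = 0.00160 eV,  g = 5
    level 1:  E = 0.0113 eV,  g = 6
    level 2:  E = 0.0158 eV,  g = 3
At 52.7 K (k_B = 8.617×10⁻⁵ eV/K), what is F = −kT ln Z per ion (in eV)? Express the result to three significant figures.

k_BT = 8.617×10⁻⁵ × 52.7 K = 0.0045412 eV.
Eᵢ/kT = 0.35233, 2.4883, 3.4793.
Z = Σ gᵢe^(−Eᵢ/kT) = 5·e^(−0.35233) + 6·e^(−2.4883) + 3·e^(−3.4793) = 3.5152 + 0.49831 + 0.092487 = 4.1060.
F = −kT ln Z = −0.0045412 × ln(4.1060) = −0.0045412 × 1.4124 = -0.00641 eV.

-0.00641 eV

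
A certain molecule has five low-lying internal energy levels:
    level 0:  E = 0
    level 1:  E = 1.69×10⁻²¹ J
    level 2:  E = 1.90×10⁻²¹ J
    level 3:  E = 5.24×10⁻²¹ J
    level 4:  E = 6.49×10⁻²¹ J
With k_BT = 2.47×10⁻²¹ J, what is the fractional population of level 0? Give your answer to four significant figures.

0.4630

Eᵢ/kT = 0, 0.684211, 0.769231, 2.12146, 2.62753.
Z = Σ e^(−Eᵢ/kT) = e^(−0) + e^(−0.684211) + e^(−0.769231) + e^(−2.12146) + e^(−2.62753) = 1.00000 + 0.504488 + 0.463369 + 0.119857 + 0.0722567 = 2.15997.
P₀ = e^(−E₀/kT) / Z = 1.00000/2.15997 = 0.4630.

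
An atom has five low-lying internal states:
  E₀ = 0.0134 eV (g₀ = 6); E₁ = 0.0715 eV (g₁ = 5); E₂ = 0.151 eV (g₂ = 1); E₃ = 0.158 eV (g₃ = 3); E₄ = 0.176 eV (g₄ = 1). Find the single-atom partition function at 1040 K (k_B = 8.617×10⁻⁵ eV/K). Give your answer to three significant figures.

k_BT = 8.617×10⁻⁵ × 1040 K = 0.089617 eV.
Eᵢ/kT = 0.14953, 0.79784, 1.6849, 1.7631, 1.9639.
Z = Σ gᵢe^(−Eᵢ/kT) = 6·e^(−0.14953) + 5·e^(−0.79784) + 1·e^(−1.6849) + 3·e^(−1.7631) + 1·e^(−1.9639) = 5.1667 + 2.2515 + 0.18546 + 0.51454 + 0.14031 = 8.2585.

Z = 8.26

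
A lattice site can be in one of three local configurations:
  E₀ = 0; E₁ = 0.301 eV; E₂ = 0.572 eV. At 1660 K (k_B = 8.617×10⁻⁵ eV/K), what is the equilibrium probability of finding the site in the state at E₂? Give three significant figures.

0.0161

k_BT = 8.617×10⁻⁵ × 1660 K = 0.14304 eV.
Eᵢ/kT = 0, 2.1043, 3.9989.
Z = Σ e^(−Eᵢ/kT) = e^(−0) + e^(−2.1043) + e^(−3.9989) = 1.0000 + 0.12193 + 0.018336 = 1.1403.
P₂ = e^(−E₂/kT) / Z = 0.018336/1.1403 = 0.0161.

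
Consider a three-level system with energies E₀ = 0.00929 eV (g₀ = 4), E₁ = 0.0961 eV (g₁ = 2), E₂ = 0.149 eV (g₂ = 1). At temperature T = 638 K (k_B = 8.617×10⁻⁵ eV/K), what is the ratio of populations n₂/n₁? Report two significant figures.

0.19

k_BT = 8.617×10⁻⁵ × 638 K = 0.05498 eV.
n₂/n₁ = (g₂/g₁) exp[−(E₂−E₁)/kT] = (1/2) × exp(−(0.0529 eV)/(0.05498 eV)) = (1/2) × exp(-0.9622) = 0.19.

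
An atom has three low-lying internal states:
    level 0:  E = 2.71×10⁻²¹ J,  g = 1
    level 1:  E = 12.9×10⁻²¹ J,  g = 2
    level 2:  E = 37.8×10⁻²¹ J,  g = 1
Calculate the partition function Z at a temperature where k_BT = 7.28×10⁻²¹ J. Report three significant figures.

Eᵢ/kT = 0.37225, 1.7720, 5.1923.
Z = Σ gᵢe^(−Eᵢ/kT) = 1·e^(−0.37225) + 2·e^(−1.7720) + 1·e^(−5.1923) = 0.68918 + 0.33999 + 0.0055592 = 1.0347.

Z = 1.03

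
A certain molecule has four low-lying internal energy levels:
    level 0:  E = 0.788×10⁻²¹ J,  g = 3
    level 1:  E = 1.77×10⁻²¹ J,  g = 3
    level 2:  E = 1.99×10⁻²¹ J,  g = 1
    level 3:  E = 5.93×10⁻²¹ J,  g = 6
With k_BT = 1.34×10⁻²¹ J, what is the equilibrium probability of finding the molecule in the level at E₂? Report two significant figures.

0.082

Eᵢ/kT = 0.5881, 1.321, 1.485, 4.425.
Z = Σ gᵢe^(−Eᵢ/kT) = 3·e^(−0.5881) + 3·e^(−1.321) + 1·e^(−1.485) + 6·e^(−4.425) = 1.666 + 0.8006 + 0.2265 + 0.07185 = 2.765.
P₂ = g₂ e^(−E₂/kT) / Z = 0.2265/2.765 = 0.082.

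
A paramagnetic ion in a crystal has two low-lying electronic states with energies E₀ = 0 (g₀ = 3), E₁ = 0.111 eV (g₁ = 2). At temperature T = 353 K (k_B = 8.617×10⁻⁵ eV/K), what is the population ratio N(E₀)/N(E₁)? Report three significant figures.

57.7

k_BT = 8.617×10⁻⁵ × 353 K = 0.030418 eV.
n₀/n₁ = (g₀/g₁) exp[−(E₀−E₁)/kT] = (3/2) × exp(−(-0.111 eV)/(0.030418 eV)) = (3/2) × exp(3.6492) = 57.7.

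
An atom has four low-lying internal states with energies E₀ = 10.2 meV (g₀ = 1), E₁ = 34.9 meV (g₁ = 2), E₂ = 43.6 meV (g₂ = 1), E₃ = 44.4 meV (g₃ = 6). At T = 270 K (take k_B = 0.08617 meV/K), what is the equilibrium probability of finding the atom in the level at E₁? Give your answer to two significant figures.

0.21

k_BT = 0.08617 × 270 K = 23.27 meV.
Eᵢ/kT = 0.4383, 1.500, 1.874, 1.908.
Z = Σ gᵢe^(−Eᵢ/kT) = 1·e^(−0.4383) + 2·e^(−1.500) + 1·e^(−1.874) + 6·e^(−1.908) = 0.6451 + 0.4463 + 0.1535 + 0.8903 = 2.135.
P₁ = g₁ e^(−E₁/kT) / Z = 0.4463/2.135 = 0.21.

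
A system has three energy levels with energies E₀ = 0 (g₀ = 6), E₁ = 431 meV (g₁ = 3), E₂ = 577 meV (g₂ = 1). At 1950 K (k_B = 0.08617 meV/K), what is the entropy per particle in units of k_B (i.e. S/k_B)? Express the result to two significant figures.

1.9

k_BT = 0.08617 × 1950 K = 168.0 meV.
Eᵢ/kT = 0, 2.565, 3.435.
Z = Σ gᵢe^(−Eᵢ/kT) = 6·e^(−0) + 3·e^(−2.565) + 1·e^(−3.435) = 6.000 + 0.2308 + 0.03223 = 6.263.
⟨E⟩ = Σ EᵢPᵢ = 18.85 meV.
S/k_B = ln Z + ⟨E⟩/kT = ln(6.263) + 18.85/168.0 = 1.835 + 0.1122 = 1.9.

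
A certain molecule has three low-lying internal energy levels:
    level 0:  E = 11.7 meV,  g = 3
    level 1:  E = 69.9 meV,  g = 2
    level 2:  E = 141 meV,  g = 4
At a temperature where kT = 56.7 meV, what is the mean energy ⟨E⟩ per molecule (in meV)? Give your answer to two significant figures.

35 meV

Eᵢ/kT = 0.2063, 1.233, 2.487.
Z = Σ gᵢe^(−Eᵢ/kT) = 3·e^(−0.2063) + 2·e^(−1.233) + 4·e^(−2.487) = 2.441 + 0.5828 + 0.3326 = 3.356.
⟨E⟩ = Σ Eᵢ gᵢe^(−Eᵢ/kT) / Z = (11.7·2.441 + 69.9·0.5828 + 141·0.3326) / 3.356 = 35 meV.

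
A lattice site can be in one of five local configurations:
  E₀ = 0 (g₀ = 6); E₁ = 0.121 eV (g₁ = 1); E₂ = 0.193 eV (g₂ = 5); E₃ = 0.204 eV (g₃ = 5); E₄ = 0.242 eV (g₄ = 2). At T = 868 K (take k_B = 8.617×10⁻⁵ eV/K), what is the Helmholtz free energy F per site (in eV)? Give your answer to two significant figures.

-0.15 eV

k_BT = 8.617×10⁻⁵ × 868 K = 0.07480 eV.
Eᵢ/kT = 0, 1.618, 2.580, 2.727, 3.235.
Z = Σ gᵢe^(−Eᵢ/kT) = 6·e^(−0) + 1·e^(−1.618) + 5·e^(−2.580) + 5·e^(−2.727) + 2·e^(−3.235) = 6.000 + 0.1983 + 0.3789 + 0.3271 + 0.07872 = 6.983.
F = −kT ln Z = −0.07480 × ln(6.983) = −0.07480 × 1.943 = -0.15 eV.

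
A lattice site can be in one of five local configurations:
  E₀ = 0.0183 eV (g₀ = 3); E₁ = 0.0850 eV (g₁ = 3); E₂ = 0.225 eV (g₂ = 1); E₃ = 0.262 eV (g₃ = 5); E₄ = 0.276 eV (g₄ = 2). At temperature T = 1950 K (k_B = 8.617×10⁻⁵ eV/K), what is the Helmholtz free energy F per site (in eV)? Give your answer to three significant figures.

-0.307 eV

k_BT = 8.617×10⁻⁵ × 1950 K = 0.16803 eV.
Eᵢ/kT = 0.10891, 0.50586, 1.3390, 1.5592, 1.6426.
Z = Σ gᵢe^(−Eᵢ/kT) = 3·e^(−0.10891) + 3·e^(−0.50586) + 1·e^(−1.3390) + 5·e^(−1.5592) + 2·e^(−1.6426) = 2.6904 + 1.8090 + 0.26211 + 1.0515 + 0.38695 = 6.2000.
F = −kT ln Z = −0.16803 × ln(6.2000) = −0.16803 × 1.8245 = -0.307 eV.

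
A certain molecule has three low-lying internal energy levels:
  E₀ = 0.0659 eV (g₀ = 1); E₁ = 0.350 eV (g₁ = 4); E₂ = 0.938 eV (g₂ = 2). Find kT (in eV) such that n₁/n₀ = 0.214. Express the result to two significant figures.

0.097 eV

n₁/n₀ = (g₁/g₀) exp[−(E₁−E₀)/kT] = 0.214.
⇒ (E₁−E₀)/kT = ln((4/1)/0.214) = ln(18.69) = 2.928.
kT = 0.2841 eV / 2.928 = 0.097 eV.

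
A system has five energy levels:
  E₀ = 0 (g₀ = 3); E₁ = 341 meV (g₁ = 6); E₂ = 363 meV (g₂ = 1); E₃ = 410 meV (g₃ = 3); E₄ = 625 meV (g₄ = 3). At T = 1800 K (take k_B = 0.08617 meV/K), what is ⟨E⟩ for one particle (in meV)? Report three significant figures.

95.0 meV

k_BT = 0.08617 × 1800 K = 155.11 meV.
Eᵢ/kT = 0, 2.1984, 2.3403, 2.6433, 4.0294.
Z = Σ gᵢe^(−Eᵢ/kT) = 3·e^(−0) + 6·e^(−2.1984) + 1·e^(−2.3403) + 3·e^(−2.6433) + 3·e^(−4.0294) = 3.0000 + 0.66588 + 0.096299 + 0.21338 + 0.053355 = 4.0289.
⟨E⟩ = Σ Eᵢ gᵢe^(−Eᵢ/kT) / Z = (0·3.0000 + 341·0.66588 + 363·0.096299 + 410·0.21338 + 625·0.053355) / 4.0289 = 95.0 meV.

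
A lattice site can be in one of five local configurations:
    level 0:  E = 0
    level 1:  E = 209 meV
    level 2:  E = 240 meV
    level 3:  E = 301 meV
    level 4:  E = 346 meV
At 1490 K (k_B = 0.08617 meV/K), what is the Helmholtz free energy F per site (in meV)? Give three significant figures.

-53.3 meV

k_BT = 0.08617 × 1490 K = 128.39 meV.
Eᵢ/kT = 0, 1.6279, 1.8693, 2.3444, 2.6949.
Z = Σ e^(−Eᵢ/kT) = e^(−0) + e^(−1.6279) + e^(−1.8693) + e^(−2.3444) + e^(−2.6949) = 1.0000 + 0.19634 + 0.15423 + 0.095905 + 0.067549 = 1.5140.
F = −kT ln Z = −128.39 × ln(1.5140) = −128.39 × 0.41476 = -53.3 meV.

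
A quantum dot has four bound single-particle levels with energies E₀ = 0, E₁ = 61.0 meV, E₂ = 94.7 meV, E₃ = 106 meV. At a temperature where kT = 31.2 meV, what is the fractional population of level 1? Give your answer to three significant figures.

Eᵢ/kT = 0, 1.9551, 3.0353, 3.3974.
Z = Σ e^(−Eᵢ/kT) = e^(−0) + e^(−1.9551) + e^(−3.0353) + e^(−3.3974) = 1.0000 + 0.14155 + 0.048060 + 0.033460 = 1.2231.
P₁ = e^(−E₁/kT) / Z = 0.14155/1.2231 = 0.116.

0.116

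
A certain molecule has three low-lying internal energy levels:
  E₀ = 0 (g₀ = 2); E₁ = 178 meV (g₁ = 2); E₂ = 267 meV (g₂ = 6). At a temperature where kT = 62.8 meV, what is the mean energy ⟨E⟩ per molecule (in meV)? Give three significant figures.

Eᵢ/kT = 0, 2.8344, 4.2516.
Z = Σ gᵢe^(−Eᵢ/kT) = 2·e^(−0) + 2·e^(−2.8344) + 6·e^(−4.2516) = 2.0000 + 0.11751 + 0.085449 = 2.2030.
⟨E⟩ = Σ Eᵢ gᵢe^(−Eᵢ/kT) / Z = (0·2.0000 + 178·0.11751 + 267·0.085449) / 2.2030 = 19.9 meV.

19.9 meV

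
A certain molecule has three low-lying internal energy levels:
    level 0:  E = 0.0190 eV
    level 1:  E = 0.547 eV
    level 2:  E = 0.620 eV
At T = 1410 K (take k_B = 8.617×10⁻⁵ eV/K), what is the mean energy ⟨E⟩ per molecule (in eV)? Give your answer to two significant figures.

0.030 eV

k_BT = 8.617×10⁻⁵ × 1410 K = 0.1215 eV.
Eᵢ/kT = 0.1564, 4.502, 5.103.
Z = Σ e^(−Eᵢ/kT) = e^(−0.1564) + e^(−4.502) + e^(−5.103) = 0.8552 + 0.01109 + 0.006078 = 0.8724.
⟨E⟩ = Σ Eᵢ e^(−Eᵢ/kT) / Z = (0.0190·0.8552 + 0.547·0.01109 + 0.620·0.006078) / 0.8724 = 0.030 eV.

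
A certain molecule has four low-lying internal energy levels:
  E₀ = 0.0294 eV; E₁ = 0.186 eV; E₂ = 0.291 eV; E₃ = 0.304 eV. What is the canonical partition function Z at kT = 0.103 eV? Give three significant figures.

Eᵢ/kT = 0.28544, 1.8058, 2.8252, 2.9515.
Z = Σ e^(−Eᵢ/kT) = e^(−0.28544) + e^(−1.8058) + e^(−2.8252) + e^(−2.9515) = 0.75168 + 0.16434 + 0.059297 + 0.052261 = 1.0276.

Z = 1.03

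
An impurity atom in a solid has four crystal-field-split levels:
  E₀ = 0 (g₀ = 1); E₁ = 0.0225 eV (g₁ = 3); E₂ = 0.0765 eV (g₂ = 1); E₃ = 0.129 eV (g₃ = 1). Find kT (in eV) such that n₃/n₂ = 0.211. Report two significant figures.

n₃/n₂ = (g₃/g₂) exp[−(E₃−E₂)/kT] = 0.211.
⇒ (E₃−E₂)/kT = ln((1/1)/0.211) = ln(4.739) = 1.556.
kT = 0.0525 eV / 1.556 = 0.034 eV.

0.034 eV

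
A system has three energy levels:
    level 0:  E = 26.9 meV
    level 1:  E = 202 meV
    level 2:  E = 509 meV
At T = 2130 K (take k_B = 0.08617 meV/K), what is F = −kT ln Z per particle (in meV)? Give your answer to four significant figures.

k_BT = 0.08617 × 2130 K = 183.542 meV.
Eᵢ/kT = 0.146560, 1.10057, 2.77321.
Z = Σ e^(−Eᵢ/kT) = e^(−0.146560) + e^(−1.10057) + e^(−2.77321) = 0.863674 + 0.332681 + 0.0624612 = 1.25882.
F = −kT ln Z = −183.542 × ln(1.25882) = −183.542 × 0.230175 = -42.25 meV.

-42.25 meV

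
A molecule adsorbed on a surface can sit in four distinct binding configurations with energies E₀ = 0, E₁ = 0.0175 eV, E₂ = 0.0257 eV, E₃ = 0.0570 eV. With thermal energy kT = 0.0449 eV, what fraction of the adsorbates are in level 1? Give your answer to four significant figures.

Eᵢ/kT = 0, 0.389755, 0.572383, 1.26949.
Z = Σ e^(−Eᵢ/kT) = e^(−0) + e^(−0.389755) + e^(−0.572383) + e^(−1.26949) = 1.00000 + 0.677223 + 0.564179 + 0.280975 = 2.52238.
P₁ = e^(−E₁/kT) / Z = 0.677223/2.52238 = 0.2685.

0.2685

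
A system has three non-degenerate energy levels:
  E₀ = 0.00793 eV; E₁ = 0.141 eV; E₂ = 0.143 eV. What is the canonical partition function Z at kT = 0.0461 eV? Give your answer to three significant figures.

Z = 0.934

Eᵢ/kT = 0.17202, 3.0586, 3.1020.
Z = Σ e^(−Eᵢ/kT) = e^(−0.17202) + e^(−3.0586) + e^(−3.1020) = 0.84196 + 0.046953 + 0.044959 = 0.93387.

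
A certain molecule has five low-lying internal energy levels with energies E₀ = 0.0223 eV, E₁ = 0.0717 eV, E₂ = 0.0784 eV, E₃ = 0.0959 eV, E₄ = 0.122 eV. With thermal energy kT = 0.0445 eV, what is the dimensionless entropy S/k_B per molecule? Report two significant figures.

Eᵢ/kT = 0.5011, 1.611, 1.762, 2.155, 2.742.
Z = Σ e^(−Eᵢ/kT) = e^(−0.5011) + e^(−1.611) + e^(−1.762) + e^(−2.155) + e^(−2.742) = 0.6059 + 0.1997 + 0.1717 + 0.1159 + 0.06444 = 1.158.
⟨E⟩ = Σ EᵢPᵢ = 0.05204 eV.
S/k_B = ln Z + ⟨E⟩/kT = ln(1.158) + 0.05204/0.0445 = 0.1467 + 1.169 = 1.3.

1.3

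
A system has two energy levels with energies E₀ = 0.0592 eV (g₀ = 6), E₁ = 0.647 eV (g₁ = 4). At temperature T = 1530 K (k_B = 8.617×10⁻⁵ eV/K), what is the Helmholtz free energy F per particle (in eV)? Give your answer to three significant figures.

k_BT = 8.617×10⁻⁵ × 1530 K = 0.13184 eV.
Eᵢ/kT = 0.44903, 4.9075.
Z = Σ gᵢe^(−Eᵢ/kT) = 6·e^(−0.44903) + 4·e^(−4.9075) = 3.8295 + 0.029564 = 3.8591.
F = −kT ln Z = −0.13184 × ln(3.8591) = −0.13184 × 1.3504 = -0.178 eV.

-0.178 eV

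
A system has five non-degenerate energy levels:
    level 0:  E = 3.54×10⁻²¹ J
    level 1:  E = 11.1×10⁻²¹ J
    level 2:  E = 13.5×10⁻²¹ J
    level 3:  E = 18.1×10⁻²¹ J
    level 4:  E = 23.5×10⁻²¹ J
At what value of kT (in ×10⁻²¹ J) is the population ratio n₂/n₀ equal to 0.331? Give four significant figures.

n₂/n₀ = exp[−(E₂−E₀)/kT] = 0.331.
⇒ (E₂−E₀)/kT = ln(1/0.331) = ln(3.02115) = 1.10564.
kT = 9.96 ×10⁻²¹ J / 1.10564 = 9.008 ×10⁻²¹ J.

9.008 ×10⁻²¹ J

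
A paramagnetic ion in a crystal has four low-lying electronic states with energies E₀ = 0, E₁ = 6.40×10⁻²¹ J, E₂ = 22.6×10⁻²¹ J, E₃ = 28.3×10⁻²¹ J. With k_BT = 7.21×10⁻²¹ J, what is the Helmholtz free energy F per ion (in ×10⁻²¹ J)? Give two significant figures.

Eᵢ/kT = 0, 0.8877, 3.135, 3.925.
Z = Σ e^(−Eᵢ/kT) = e^(−0) + e^(−0.8877) + e^(−3.135) + e^(−3.925) = 1.000 + 0.4116 + 0.04350 + 0.01974 = 1.475.
F = −kT ln Z = −7.21 × ln(1.475) = −7.21 × 0.3887 = -2.8 ×10⁻²¹ J.

-2.8 ×10⁻²¹ J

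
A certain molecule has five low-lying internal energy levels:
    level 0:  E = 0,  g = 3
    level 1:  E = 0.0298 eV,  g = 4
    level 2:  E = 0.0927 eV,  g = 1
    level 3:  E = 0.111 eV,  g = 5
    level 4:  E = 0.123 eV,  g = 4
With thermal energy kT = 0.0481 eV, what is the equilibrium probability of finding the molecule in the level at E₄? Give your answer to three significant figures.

Eᵢ/kT = 0, 0.61954, 1.9272, 2.3077, 2.5572.
Z = Σ gᵢe^(−Eᵢ/kT) = 3·e^(−0) + 4·e^(−0.61954) + 1·e^(−1.9272) + 5·e^(−2.3077) + 4·e^(−2.5572) = 3.0000 + 2.1528 + 0.14556 + 0.49745 + 0.31009 = 6.1059.
P₄ = g₄ e^(−E₄/kT) / Z = 0.31009/6.1059 = 0.0508.

0.0508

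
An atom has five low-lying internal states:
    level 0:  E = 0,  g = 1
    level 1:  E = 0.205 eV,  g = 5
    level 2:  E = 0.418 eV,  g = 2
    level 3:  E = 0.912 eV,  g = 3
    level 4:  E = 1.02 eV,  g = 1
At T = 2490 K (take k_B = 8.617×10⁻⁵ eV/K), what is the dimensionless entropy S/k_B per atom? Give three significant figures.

1.98

k_BT = 8.617×10⁻⁵ × 2490 K = 0.21456 eV.
Eᵢ/kT = 0, 0.95544, 1.9482, 4.2506, 4.7539.
Z = Σ gᵢe^(−Eᵢ/kT) = 1·e^(−0) + 5·e^(−0.95544) + 2·e^(−1.9482) + 3·e^(−4.2506) + 1·e^(−4.7539) = 1.0000 + 1.9232 + 0.28506 + 0.042767 + 0.0086180 = 3.2596.
⟨E⟩ = Σ EᵢPᵢ = 0.17217 eV.
S/k_B = ln Z + ⟨E⟩/kT = ln(3.2596) + 0.17217/0.21456 = 1.1816 + 0.80243 = 1.98.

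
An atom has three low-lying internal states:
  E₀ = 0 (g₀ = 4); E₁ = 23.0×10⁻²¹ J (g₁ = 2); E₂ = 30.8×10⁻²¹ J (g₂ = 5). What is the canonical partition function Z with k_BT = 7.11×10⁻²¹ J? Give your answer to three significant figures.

Eᵢ/kT = 0, 3.2349, 4.3319.
Z = Σ gᵢe^(−Eᵢ/kT) = 4·e^(−0) + 2·e^(−3.2349) + 5·e^(−4.3319) = 4.0000 + 0.078728 + 0.065713 = 4.1444.

Z = 4.14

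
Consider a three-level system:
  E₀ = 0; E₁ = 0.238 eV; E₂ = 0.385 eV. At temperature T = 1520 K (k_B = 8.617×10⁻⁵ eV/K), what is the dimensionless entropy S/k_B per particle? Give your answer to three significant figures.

k_BT = 8.617×10⁻⁵ × 1520 K = 0.13098 eV.
Eᵢ/kT = 0, 1.8171, 2.9394.
Z = Σ e^(−Eᵢ/kT) = e^(−0) + e^(−1.8171) + e^(−2.9394) = 1.0000 + 0.16250 + 0.052897 = 1.2154.
⟨E⟩ = Σ EᵢPᵢ = 0.048577 eV.
S/k_B = ln Z + ⟨E⟩/kT = ln(1.2154) + 0.048577/0.13098 = 0.19507 + 0.37087 = 0.566.

0.566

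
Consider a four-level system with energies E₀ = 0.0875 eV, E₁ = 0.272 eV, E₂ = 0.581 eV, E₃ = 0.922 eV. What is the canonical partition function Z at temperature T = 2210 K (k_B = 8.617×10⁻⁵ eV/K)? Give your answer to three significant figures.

k_BT = 8.617×10⁻⁵ × 2210 K = 0.19044 eV.
Eᵢ/kT = 0.45946, 1.4283, 3.0508, 4.8414.
Z = Σ e^(−Eᵢ/kT) = e^(−0.45946) + e^(−1.4283) + e^(−3.0508) + e^(−4.8414) = 0.63162 + 0.23972 + 0.047321 + 0.0078960 = 0.92656.

Z = 0.927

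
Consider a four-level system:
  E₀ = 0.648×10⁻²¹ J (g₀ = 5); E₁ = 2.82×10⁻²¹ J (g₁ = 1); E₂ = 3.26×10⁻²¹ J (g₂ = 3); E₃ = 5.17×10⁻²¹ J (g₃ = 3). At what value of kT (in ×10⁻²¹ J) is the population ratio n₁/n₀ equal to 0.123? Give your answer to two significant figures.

4.5 ×10⁻²¹ J

n₁/n₀ = (g₁/g₀) exp[−(E₁−E₀)/kT] = 0.123.
⇒ (E₁−E₀)/kT = ln((1/5)/0.123) = ln(1.626) = 0.4861.
kT = 2.172 ×10⁻²¹ J / 0.4861 = 4.5 ×10⁻²¹ J.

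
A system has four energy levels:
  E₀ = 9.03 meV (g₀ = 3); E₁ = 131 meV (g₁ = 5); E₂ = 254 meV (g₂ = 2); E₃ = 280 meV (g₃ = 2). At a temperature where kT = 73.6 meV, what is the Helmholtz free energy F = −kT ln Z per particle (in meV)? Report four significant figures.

-94.38 meV

Eᵢ/kT = 0.122690, 1.77989, 3.45109, 3.80435.
Z = Σ gᵢe^(−Eᵢ/kT) = 3·e^(−0.122690) + 5·e^(−1.77989) + 2·e^(−3.45109) + 2·e^(−3.80435) = 2.65361 + 0.843283 + 0.0634221 + 0.0445473 = 3.60486.
F = −kT ln Z = −73.6 × ln(3.60486) = −73.6 × 1.28228 = -94.38 meV.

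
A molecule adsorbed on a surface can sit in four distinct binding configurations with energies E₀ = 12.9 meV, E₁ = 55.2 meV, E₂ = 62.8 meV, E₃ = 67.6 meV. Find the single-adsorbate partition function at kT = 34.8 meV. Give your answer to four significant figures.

Z = 1.203

Eᵢ/kT = 0.370690, 1.58621, 1.80460, 1.94253.
Z = Σ e^(−Eᵢ/kT) = e^(−0.370690) + e^(−1.58621) + e^(−1.80460) + e^(−1.94253) = 0.690258 + 0.204700 + 0.164540 + 0.143341 = 1.20284.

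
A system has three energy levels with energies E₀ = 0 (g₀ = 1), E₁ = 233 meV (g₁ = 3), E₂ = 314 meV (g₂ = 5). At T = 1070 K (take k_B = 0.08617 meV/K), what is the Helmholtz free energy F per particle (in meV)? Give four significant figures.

k_BT = 0.08617 × 1070 K = 92.2019 meV.
Eᵢ/kT = 0, 2.52706, 3.40557.
Z = Σ gᵢe^(−Eᵢ/kT) = 1·e^(−0) + 3·e^(−2.52706) + 5·e^(−3.40557) = 1.00000 + 0.239681 + 0.165939 = 1.40562.
F = −kT ln Z = −92.2019 × ln(1.40562) = −92.2019 × 0.340478 = -31.39 meV.

-31.39 meV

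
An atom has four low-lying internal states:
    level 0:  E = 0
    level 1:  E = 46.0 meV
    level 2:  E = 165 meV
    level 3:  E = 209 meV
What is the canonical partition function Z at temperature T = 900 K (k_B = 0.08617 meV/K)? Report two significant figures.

Z = 1.7

k_BT = 0.08617 × 900 K = 77.55 meV.
Eᵢ/kT = 0, 0.5932, 2.128, 2.695.
Z = Σ e^(−Eᵢ/kT) = e^(−0) + e^(−0.5932) + e^(−2.128) + e^(−2.695) = 1.000 + 0.5526 + 0.1191 + 0.06754 = 1.739.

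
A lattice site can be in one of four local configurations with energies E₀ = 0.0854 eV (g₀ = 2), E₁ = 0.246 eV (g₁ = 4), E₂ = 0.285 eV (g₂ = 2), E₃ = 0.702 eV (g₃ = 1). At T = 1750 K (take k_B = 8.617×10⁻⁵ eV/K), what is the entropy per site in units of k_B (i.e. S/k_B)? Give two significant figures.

k_BT = 8.617×10⁻⁵ × 1750 K = 0.1508 eV.
Eᵢ/kT = 0.5663, 1.631, 1.890, 4.655.
Z = Σ gᵢe^(−Eᵢ/kT) = 2·e^(−0.5663) + 4·e^(−1.631) + 2·e^(−1.890) + 1·e^(−4.655) = 1.135 + 0.7829 + 0.3021 + 0.009514 = 2.230.
⟨E⟩ = Σ EᵢPᵢ = 0.1714 eV.
S/k_B = ln Z + ⟨E⟩/kT = ln(2.230) + 0.1714/0.1508 = 0.8020 + 1.137 = 1.9.

1.9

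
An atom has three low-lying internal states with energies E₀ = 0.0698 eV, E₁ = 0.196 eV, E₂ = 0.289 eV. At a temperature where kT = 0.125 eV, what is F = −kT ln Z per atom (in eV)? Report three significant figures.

0.0160 eV

Eᵢ/kT = 0.55840, 1.5680, 2.3120.
Z = Σ e^(−Eᵢ/kT) = e^(−0.55840) + e^(−1.5680) + e^(−2.3120) = 0.57212 + 0.20846 + 0.099063 = 0.87964.
F = −kT ln Z = −0.125 × ln(0.87964) = −0.125 × -0.12824 = 0.0160 eV.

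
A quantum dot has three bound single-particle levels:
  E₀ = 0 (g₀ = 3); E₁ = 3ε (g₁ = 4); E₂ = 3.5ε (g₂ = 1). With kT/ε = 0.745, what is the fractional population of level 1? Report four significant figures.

Eᵢ/kT = 0, 4.02685, 4.69799.
Z = Σ gᵢe^(−Eᵢ/kT) = 3·e^(−0) + 4·e^(−4.02685) + 1·e^(−4.69799) = 3.00000 + 0.0713216 + 0.00911358 = 3.08044.
P₁ = g₁ e^(−E₁/kT) / Z = 0.0713216/3.08044 = 0.02315.

0.02315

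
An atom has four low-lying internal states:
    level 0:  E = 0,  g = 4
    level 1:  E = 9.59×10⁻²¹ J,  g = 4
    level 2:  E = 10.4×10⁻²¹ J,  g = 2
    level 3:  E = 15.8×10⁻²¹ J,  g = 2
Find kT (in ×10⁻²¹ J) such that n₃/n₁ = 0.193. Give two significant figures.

6.5 ×10⁻²¹ J

n₃/n₁ = (g₃/g₁) exp[−(E₃−E₁)/kT] = 0.193.
⇒ (E₃−E₁)/kT = ln((2/4)/0.193) = ln(2.591) = 0.9520.
kT = 6.21 ×10⁻²¹ J / 0.9520 = 6.5 ×10⁻²¹ J.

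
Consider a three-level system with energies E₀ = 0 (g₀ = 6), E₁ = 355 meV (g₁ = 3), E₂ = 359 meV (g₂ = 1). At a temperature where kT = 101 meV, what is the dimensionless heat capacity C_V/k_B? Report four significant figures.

Eᵢ/kT = 0, 3.51485, 3.55446.
Z = Σ gᵢe^(−Eᵢ/kT) = 6·e^(−0) + 3·e^(−3.51485) + 1·e^(−3.55446) = 6.00000 + 0.0892568 + 0.0285968 = 6.11785.
⟨E⟩ = 6.85738 meV, ⟨E²⟩ = 2441.08 meV².
C_V/k_B = (⟨E²⟩ − ⟨E⟩²)/(kT)² = (2441.08 − 47.0237)/10201.0 = 0.2347.

0.2347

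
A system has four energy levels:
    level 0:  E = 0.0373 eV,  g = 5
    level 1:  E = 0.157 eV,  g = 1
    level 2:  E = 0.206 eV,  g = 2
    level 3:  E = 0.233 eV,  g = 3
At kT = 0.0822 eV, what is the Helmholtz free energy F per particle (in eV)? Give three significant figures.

Eᵢ/kT = 0.45377, 1.9100, 2.5061, 2.8345.
Z = Σ gᵢe^(−Eᵢ/kT) = 5·e^(−0.45377) + 1·e^(−1.9100) + 2·e^(−2.5061) + 3·e^(−2.8345) = 3.1761 + 0.14808 + 0.16317 + 0.17624 = 3.6636.
F = −kT ln Z = −0.0822 × ln(3.6636) = −0.0822 × 1.2984 = -0.107 eV.

-0.107 eV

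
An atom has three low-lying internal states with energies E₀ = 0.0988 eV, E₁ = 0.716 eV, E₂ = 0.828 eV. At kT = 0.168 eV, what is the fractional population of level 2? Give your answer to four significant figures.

0.01255

Eᵢ/kT = 0.588095, 4.26190, 4.92857.
Z = Σ e^(−Eᵢ/kT) = e^(−0.588095) + e^(−4.26190) + e^(−4.92857) = 0.555384 + 0.0140955 + 0.00723684 = 0.576716.
P₂ = e^(−E₂/kT) / Z = 0.00723684/0.576716 = 0.01255.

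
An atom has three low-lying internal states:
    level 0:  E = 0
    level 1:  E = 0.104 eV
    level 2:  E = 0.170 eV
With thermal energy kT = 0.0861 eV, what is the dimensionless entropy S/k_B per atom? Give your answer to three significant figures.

0.805

Eᵢ/kT = 0, 1.2079, 1.9744.
Z = Σ e^(−Eᵢ/kT) = e^(−0) + e^(−1.2079) + e^(−1.9744) = 1.0000 + 0.29882 + 0.13884 = 1.4377.
⟨E⟩ = Σ EᵢPᵢ = 0.038033 eV.
S/k_B = ln Z + ⟨E⟩/kT = ln(1.4377) + 0.038033/0.0861 = 0.36304 + 0.44173 = 0.805.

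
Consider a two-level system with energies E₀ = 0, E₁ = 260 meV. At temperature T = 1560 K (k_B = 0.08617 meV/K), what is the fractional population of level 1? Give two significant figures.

0.13

k_BT = 0.08617 × 1560 K = 134.4 meV.
Eᵢ/kT = 0, 1.935.
Z = Σ e^(−Eᵢ/kT) = e^(−0) + e^(−1.935) = 1.000 + 0.1444 = 1.144.
P₁ = e^(−E₁/kT) / Z = 0.1444/1.144 = 0.13.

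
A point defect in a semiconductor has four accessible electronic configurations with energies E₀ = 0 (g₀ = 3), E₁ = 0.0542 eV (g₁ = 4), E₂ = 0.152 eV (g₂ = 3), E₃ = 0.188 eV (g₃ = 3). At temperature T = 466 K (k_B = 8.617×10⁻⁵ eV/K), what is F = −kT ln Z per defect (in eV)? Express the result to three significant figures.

-0.0570 eV

k_BT = 8.617×10⁻⁵ × 466 K = 0.040155 eV.
Eᵢ/kT = 0, 1.3498, 3.7853, 4.6819.
Z = Σ gᵢe^(−Eᵢ/kT) = 3·e^(−0) + 4·e^(−1.3498) + 3·e^(−3.7853) + 3·e^(−4.6819) = 3.0000 + 1.0372 + 0.068106 + 0.027784 = 4.1331.
F = −kT ln Z = −0.040155 × ln(4.1331) = −0.040155 × 1.4190 = -0.0570 eV.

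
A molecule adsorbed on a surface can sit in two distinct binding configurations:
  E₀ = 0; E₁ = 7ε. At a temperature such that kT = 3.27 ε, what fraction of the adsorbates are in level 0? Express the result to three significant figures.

0.895

Eᵢ/kT = 0, 2.1407.
Z = Σ e^(−Eᵢ/kT) = e^(−0) + e^(−2.1407) = 1.0000 + 0.11757 = 1.1176.
P₀ = e^(−E₀/kT) / Z = 1.0000/1.1176 = 0.895.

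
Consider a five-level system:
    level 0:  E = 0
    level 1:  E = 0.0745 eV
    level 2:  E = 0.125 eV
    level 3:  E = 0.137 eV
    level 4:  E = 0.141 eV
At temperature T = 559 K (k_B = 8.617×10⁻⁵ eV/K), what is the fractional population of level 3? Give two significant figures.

k_BT = 8.617×10⁻⁵ × 559 K = 0.04817 eV.
Eᵢ/kT = 0, 1.547, 2.595, 2.844, 2.927.
Z = Σ e^(−Eᵢ/kT) = e^(−0) + e^(−1.547) + e^(−2.595) + e^(−2.844) + e^(−2.927) = 1.000 + 0.2129 + 0.07465 + 0.05819 + 0.05356 = 1.399.
P₃ = e^(−E₃/kT) / Z = 0.05819/1.399 = 0.042.

0.042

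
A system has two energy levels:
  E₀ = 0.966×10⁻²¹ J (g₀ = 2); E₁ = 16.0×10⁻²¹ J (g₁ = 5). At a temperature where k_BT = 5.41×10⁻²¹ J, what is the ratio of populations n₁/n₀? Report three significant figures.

n₁/n₀ = (g₁/g₀) exp[−(E₁−E₀)/kT] = (5/2) × exp(−(15.034 ×10⁻²¹ J)/(5.41 ×10⁻²¹ J)) = (5/2) × exp(-2.7789) = 0.155.

0.155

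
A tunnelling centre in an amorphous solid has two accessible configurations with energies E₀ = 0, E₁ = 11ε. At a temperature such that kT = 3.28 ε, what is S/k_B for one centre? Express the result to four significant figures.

Eᵢ/kT = 0, 3.35366.
Z = Σ e^(−Eᵢ/kT) = e^(−0) + e^(−3.35366) = 1.00000 + 0.0349562 = 1.03496.
⟨E⟩ = Σ EᵢPᵢ = 0.371530 ε.
S/k_B = ln Z + ⟨E⟩/kT = ln(1.03496) + 0.371530/3.28 = 0.0343628 + 0.113271 = 0.1476.

0.1476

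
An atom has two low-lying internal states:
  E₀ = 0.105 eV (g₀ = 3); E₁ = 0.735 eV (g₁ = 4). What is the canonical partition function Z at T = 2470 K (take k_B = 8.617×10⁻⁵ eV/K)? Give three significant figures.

k_BT = 8.617×10⁻⁵ × 2470 K = 0.21284 eV.
Eᵢ/kT = 0.49333, 3.4533.
Z = Σ gᵢe^(−Eᵢ/kT) = 3·e^(−0.49333) + 4·e^(−3.4533) = 1.8318 + 0.12656 = 1.9584.

Z = 1.96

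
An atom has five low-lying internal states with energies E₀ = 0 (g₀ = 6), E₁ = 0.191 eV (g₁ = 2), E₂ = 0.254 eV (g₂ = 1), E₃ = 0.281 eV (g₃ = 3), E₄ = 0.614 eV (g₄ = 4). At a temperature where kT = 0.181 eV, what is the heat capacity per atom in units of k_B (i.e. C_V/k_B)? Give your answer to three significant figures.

Eᵢ/kT = 0, 1.0552, 1.4033, 1.5525, 3.3923.
Z = Σ gᵢe^(−Eᵢ/kT) = 6·e^(−0) + 2·e^(−1.0552) + 1·e^(−1.4033) + 3·e^(−1.5525) + 4·e^(−3.3923) = 6.0000 + 0.69625 + 0.24578 + 0.63515 + 0.13452 = 7.7117.
⟨E⟩ = 0.059194 eV, ⟨E²⟩ = 0.018429 eV².
C_V/k_B = (⟨E²⟩ − ⟨E⟩²)/(kT)² = (0.018429 − 0.0035039)/0.032761 = 0.456.

0.456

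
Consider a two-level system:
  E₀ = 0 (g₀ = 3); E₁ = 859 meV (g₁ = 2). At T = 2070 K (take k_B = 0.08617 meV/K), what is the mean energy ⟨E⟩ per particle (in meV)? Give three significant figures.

k_BT = 0.08617 × 2070 K = 178.37 meV.
Eᵢ/kT = 0, 4.8158.
Z = Σ gᵢe^(−Eᵢ/kT) = 3·e^(−0) + 2·e^(−4.8158) = 3.0000 + 0.016201 = 3.0162.
⟨E⟩ = Σ Eᵢ gᵢe^(−Eᵢ/kT) / Z = (0·3.0000 + 859·0.016201) / 3.0162 = 4.61 meV.

4.61 meV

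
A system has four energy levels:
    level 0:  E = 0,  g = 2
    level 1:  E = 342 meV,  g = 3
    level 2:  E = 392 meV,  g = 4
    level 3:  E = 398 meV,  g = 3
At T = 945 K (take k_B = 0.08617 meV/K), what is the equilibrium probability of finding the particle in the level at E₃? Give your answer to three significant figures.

k_BT = 0.08617 × 945 K = 81.431 meV.
Eᵢ/kT = 0, 4.1999, 4.8139, 4.8876.
Z = Σ gᵢe^(−Eᵢ/kT) = 2·e^(−0) + 3·e^(−4.1999) + 4·e^(−4.8139) + 3·e^(−4.8876) = 2.0000 + 0.044991 + 0.032465 + 0.022618 = 2.1001.
P₃ = g₃ e^(−E₃/kT) / Z = 0.022618/2.1001 = 0.0108.

0.0108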